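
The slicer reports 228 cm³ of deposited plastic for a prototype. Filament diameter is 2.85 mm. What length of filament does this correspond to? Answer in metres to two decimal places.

35.74 m

A = π r² = π × 1.425² = 6.3794 mm².
L = 228000 mm³ / 6.3794 mm² = 35740.04 mm, i.e. 35.74 m.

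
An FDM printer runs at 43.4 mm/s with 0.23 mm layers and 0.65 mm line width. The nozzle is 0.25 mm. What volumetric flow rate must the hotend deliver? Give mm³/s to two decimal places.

A: 0.23 × 0.65 → 0.1495 mm².
Q = v·A = 43.4 × 0.1495 = 6.49 mm³/s.

6.49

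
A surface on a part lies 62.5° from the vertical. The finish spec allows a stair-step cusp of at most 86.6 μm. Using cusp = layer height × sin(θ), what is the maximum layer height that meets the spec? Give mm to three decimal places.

0.098 mm

sin(62.5°) = 0.8870; t_max = 0.0866/0.8870 = 0.098 mm.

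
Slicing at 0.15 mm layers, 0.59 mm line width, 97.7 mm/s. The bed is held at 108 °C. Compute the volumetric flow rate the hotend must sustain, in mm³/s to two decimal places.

Extrusion cross-section = 0.15 × 0.59 = 0.0885 mm².
Q = v·A = 97.7 × 0.0885 = 8.65 mm³/s.

8.65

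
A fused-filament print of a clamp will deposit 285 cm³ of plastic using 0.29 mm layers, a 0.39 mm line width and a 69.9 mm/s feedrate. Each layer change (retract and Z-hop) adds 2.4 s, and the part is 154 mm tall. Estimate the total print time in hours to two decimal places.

10.37 hours

Extrusion cross-section = 0.29 × 0.39, so 0.1131 mm².
Toolpath length = 285 cm³ / 0.1131 mm² = 285000 / 0.1131 = 2519893.9 mm.
Print-move time = 2519893.9 / 69.9, so 36050 s.
Number of layers: 154 / 0.29 → 532 (rounded up).
Z-hop total = 532 × 2.4, so 1276.8 s.
Altogether 36050 + 1276.8 = 37326.8 s, i.e. 10.37 hours.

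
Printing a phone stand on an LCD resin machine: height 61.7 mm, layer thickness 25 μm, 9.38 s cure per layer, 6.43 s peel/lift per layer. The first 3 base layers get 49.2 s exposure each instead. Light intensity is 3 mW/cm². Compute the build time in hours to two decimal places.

Layers = ⌈61.7/0.025⌉ = 2468.
Base layers: 3 × (49.2 + 6.43) → 166.89 s.
Normal layers = 2465 × (9.38 + 6.43), so 38971.65 s.
Sum: 166.89 + 38971.65 = 39138.54 s → 10.87 hours.

10.87 hours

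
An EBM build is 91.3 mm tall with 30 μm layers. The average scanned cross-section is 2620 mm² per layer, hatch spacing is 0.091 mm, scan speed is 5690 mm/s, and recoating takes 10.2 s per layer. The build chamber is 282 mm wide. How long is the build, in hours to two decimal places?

12.90 hours

Layers = ⌈91.3/0.03⌉ = 3044.
Hatch length per layer = 2620 / 0.091 = 28791.2 mm.
Per-layer scan time: 28791.2 / 5690 → 5.06 s.
Per-layer time: 5.06 + 10.2 → 15.26 s.
Total: 3044 × 15.26 s = 46451.44 s → 12.90 hours.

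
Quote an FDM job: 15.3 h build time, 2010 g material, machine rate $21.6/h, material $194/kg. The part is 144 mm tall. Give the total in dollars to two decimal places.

Time charge = 21.6 × 15.3 = $330.48.
Material cost: 194 × 2010/1000 → $389.94.
Job cost: 330.48 + 389.94 = $720.42.

$720.42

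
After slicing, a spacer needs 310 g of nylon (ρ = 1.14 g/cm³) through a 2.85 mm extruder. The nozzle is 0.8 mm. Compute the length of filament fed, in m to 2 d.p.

42.63 m

Extruded volume: 310/1.14 = 271.9298 cm³ (271929.8 mm³).
A = π r² = π × 1.425² = 6.3794 mm².
L = V/A = 271929.8/6.3794 = 42626.23 mm → 42.63 m.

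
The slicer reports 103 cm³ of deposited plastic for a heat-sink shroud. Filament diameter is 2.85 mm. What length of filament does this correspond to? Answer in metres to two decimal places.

16.15 m

Filament cross-section = π × (2.85/2)² = 6.3794 mm².
Length = 103 cm³ / 6.3794 mm² = 103000 / 6.3794 = 16145.72 mm = 16.15 m.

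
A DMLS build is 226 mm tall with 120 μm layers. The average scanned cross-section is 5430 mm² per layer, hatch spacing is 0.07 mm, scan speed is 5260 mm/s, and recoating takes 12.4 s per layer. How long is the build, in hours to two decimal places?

14.21 hours

Number of layers: 226 / 0.12 → 1884 (rounded up).
Hatch length per layer = 5430 / 0.07, so 77571.4 mm.
Scan time per layer = 77571.4 / 5260, so 14.7474 s.
Time per layer: 14.7474 + 12.4 → 27.1474 s.
Total: 1884 × 27.1474 s = 51145.7016 s → 14.21 hours.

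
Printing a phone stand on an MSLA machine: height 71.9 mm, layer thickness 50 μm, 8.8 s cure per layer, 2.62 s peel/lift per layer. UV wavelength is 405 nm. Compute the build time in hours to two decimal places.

4.56 hours

Layers = ⌈71.9/0.05⌉ = 1438.
Each layer takes = 8.8 + 2.62 = 11.42 s.
Total = 1438 × 11.42 = 16421.96 s = 4.56 hours.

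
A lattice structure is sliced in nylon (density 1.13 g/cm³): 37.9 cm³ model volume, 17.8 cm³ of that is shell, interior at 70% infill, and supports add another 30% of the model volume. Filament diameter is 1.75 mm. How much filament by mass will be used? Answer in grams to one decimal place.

48.9 g

Volume inside the shell: 37.9 − 17.8 → 20.1 cm³.
Infill volume: 0.70 × 20.1 → 14.07 cm³.
Support: 0.30 × 37.9 → 11.37 cm³.
Deposited volume = 17.8 + 14.07 + 11.37, so 43.24 cm³.
Mass: 43.24 × 1.13 → 48.8612 g.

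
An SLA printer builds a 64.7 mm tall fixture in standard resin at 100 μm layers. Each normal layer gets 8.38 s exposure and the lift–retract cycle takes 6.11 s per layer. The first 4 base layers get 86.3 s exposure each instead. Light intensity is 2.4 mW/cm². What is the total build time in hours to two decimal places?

2.69 hours

Layer count = ceil(64.7 / 0.1) = 647.
Burn-in layers = 4 × (86.3 + 6.11) = 369.64 s.
Normal layers = 643 × (8.38 + 6.11) = 9317.07 s.
Sum: 369.64 + 9317.07 = 9686.71 s → 2.69 hours.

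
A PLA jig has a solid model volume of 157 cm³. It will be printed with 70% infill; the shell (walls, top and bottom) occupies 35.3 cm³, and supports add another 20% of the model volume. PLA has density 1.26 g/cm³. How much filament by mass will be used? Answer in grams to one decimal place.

Interior volume: 157 − 35.3 → 121.7 cm³.
Deposited infill = 0.70 × 121.7 = 85.19 cm³.
Support = 0.20 × 157 = 31.4 cm³.
Total extruded = 35.3 + 85.19 + 31.4 = 151.89 cm³.
Mass: 151.89 × 1.26 → 191.3814 g.

191.4 g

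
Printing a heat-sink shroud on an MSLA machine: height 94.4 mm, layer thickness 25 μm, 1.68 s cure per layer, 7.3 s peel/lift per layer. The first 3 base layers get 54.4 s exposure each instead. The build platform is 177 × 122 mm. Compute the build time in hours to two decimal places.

Number of layers: 94.4 / 0.025 → 3776 (rounded up).
Bottom layers = 3 × (54.4 + 7.3), so 185.1 s.
Normal layers = 3773 × (1.68 + 7.3), so 33881.54 s.
Total = 185.1 + 33881.54 = 34066.64 s = 9.46 hours.

9.46 hours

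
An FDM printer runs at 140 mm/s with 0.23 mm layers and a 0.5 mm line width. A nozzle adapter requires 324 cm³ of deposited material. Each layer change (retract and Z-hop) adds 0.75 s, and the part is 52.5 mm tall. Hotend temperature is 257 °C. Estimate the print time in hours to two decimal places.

Bead cross-section = 0.23 × 0.5 = 0.115 mm².
Toolpath length = 324 cm³ / 0.115 mm² = 324000 / 0.115 = 2817391.3 mm.
Time extruding = 2817391.3 / 140, so 20124.2 s.
Layer count = ceil(52.5 / 0.23) = 229.
Z-hop total = 229 × 0.75 = 171.75 s.
Altogether 20124.2 + 171.75 = 20295.95 s, i.e. 5.64 hours.

5.64 hours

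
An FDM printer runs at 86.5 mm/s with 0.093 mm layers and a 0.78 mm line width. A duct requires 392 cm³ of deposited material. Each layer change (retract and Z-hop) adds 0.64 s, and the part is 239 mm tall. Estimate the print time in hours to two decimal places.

17.81 hours

Extrusion cross-section: 0.093 × 0.78 → 0.07254 mm².
Total extruded path = 392000/0.07254 = 5403915.1 mm.
Extrusion time = 5403915.1 / 86.5 = 62473 s.
Layers = ⌈239/0.093⌉ = 2570.
Z-hop total: 2570 × 0.64 → 1644.8 s.
Total = 62473 + 1644.8 = 64117.8 s = 17.81 hours.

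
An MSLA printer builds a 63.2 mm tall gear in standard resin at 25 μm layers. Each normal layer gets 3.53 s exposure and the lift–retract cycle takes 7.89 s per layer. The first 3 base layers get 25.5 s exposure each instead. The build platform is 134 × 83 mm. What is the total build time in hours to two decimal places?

8.04 hours

Layer count = ceil(63.2 / 0.025) = 2528.
Bottom layers: 3 × (25.5 + 7.89) → 100.17 s.
Remaining layers = 2525 × (3.53 + 7.89), so 28835.5 s.
Total = 100.17 + 28835.5 = 28935.67 s = 8.04 hours.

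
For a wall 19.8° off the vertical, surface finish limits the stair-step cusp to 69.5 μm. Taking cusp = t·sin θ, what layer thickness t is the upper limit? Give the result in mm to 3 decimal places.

t = h_c / sin θ = 0.0695 / 0.3387 = 0.205 mm.

0.205 mm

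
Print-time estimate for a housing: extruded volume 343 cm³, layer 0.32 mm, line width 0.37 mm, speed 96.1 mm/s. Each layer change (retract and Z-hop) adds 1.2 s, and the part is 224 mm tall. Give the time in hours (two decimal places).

8.61 hours

Extrusion cross-section = 0.32 × 0.37 = 0.1184 mm².
Path length: 343000 mm³ / 0.1184 mm² → 2896959.5 mm.
Print-move time = 2896959.5 / 96.1, so 30145.3 s.
Layer count = ceil(224 / 0.32) = 700.
Z-hop total = 700 × 1.2 = 840 s.
Altogether 30145.3 + 840 = 30985.3 s, i.e. 8.61 hours.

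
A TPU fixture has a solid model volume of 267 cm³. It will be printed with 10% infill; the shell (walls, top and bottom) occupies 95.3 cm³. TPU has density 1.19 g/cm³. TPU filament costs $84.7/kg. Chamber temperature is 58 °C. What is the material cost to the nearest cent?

Volume inside the shell = 267 − 95.3, so 171.7 cm³.
Infill volume: 0.10 × 171.7 → 17.17 cm³.
Deposited volume: 95.3 + 17.17 → 112.47 cm³.
Mass: 112.47 × 1.19 → 133.8393 g.
Cost = 133.8393 g / 1000 × $84.7/kg = $11.34.

$11.34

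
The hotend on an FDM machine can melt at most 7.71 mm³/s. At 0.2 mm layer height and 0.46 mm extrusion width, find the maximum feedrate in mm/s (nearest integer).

A: 0.2 × 0.46 → 0.092 mm².
v_max = Q/A = 7.71/0.092 = 83.80 mm/s → 84 mm/s.

84 mm/s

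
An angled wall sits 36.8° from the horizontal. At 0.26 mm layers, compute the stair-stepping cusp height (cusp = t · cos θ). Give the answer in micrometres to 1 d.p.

208.2 μm

h_c = t·cos θ = 0.26 × 0.8007 = 0.208182 mm (208.2 μm).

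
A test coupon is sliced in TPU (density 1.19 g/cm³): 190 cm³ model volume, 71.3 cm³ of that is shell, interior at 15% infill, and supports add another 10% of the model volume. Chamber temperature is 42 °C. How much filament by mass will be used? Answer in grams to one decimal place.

Interior volume = 190 − 71.3, so 118.7 cm³.
Infill deposited: 0.15 × 118.7 → 17.805 cm³.
Support: 0.10 × 190 → 19 cm³.
Total extruded = 71.3 + 17.805 + 19 = 108.105 cm³.
Mass = 108.105 × 1.19 = 128.64495 g.

128.6 g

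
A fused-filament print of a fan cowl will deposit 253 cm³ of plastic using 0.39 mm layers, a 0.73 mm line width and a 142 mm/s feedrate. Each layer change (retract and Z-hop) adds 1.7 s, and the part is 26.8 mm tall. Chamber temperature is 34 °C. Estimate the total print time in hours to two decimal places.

Line area: 0.39 × 0.73 → 0.2847 mm².
Path length: 253000 mm³ / 0.2847 mm² → 888654.7 mm.
Extrusion time = 888654.7 / 142 = 6258.1 s.
Layers = ⌈26.8/0.39⌉ = 69.
Z-hop total = 69 × 1.7 = 117.3 s.
Altogether 6258.1 + 117.3 = 6375.4 s, i.e. 1.77 hours.

1.77 hours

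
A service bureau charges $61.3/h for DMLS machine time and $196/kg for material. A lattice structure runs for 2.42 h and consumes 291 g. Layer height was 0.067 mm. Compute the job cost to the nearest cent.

Machine cost: 61.3 × 2.42 → $148.346.
Material charge: 196 × 291/1000 → $57.036.
Total = 148.346 + 57.036 = 205.382 ≈ $205.38.

$205.38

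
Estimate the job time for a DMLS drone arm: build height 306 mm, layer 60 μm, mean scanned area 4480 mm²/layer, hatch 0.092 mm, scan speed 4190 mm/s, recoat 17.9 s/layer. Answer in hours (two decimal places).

41.82 hours

Layer count = ceil(306 / 0.06) = 5100.
Per-layer scan distance = 4480 / 0.092 = 48695.7 mm.
Scan time per layer = 48695.7 / 4190 = 11.6219 s.
Time per layer = 11.6219 + 17.9 = 29.5219 s.
Build time = 5100 × 29.5219 = 150561.69 s = 41.82 hours.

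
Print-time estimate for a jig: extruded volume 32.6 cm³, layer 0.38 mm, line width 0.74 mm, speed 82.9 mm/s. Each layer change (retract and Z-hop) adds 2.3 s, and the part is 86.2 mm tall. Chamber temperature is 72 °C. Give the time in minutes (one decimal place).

32.0 minutes

Bead cross-section = 0.38 × 0.74 = 0.2812 mm².
Toolpath length = 32.6 cm³ / 0.2812 mm² = 32600 / 0.2812 = 115931.7 mm.
Extrusion time: 115931.7 / 82.9 → 1398.5 s.
Layer count = ceil(86.2 / 0.38) = 227.
Layer-change overhead: 227 × 2.3 → 522.1 s.
Total = 1398.5 + 522.1 = 1920.6 s = 32.0 minutes.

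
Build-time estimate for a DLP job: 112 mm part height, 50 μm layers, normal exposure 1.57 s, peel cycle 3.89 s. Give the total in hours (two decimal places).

Layers = ⌈112/0.05⌉ = 2240.
Per-layer time = 1.57 + 3.89, so 5.46 s.
Total = 2240 × 5.46 = 12230.4 s = 3.40 hours.

3.40 hours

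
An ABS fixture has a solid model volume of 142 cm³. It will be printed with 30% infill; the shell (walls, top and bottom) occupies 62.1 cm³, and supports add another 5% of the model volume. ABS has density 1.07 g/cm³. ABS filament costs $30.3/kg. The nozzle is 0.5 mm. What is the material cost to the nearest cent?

Interior volume: 142 − 62.1 → 79.9 cm³.
Infill deposited = 0.30 × 79.9, so 23.97 cm³.
Support = 0.05 × 142, so 7.1 cm³.
Total printed volume = 62.1 + 23.97 + 7.1 = 93.17 cm³.
Mass: 93.17 × 1.07 → 99.6919 g.
Cost = 99.6919 g / 1000 × $30.3/kg = $3.02.

$3.02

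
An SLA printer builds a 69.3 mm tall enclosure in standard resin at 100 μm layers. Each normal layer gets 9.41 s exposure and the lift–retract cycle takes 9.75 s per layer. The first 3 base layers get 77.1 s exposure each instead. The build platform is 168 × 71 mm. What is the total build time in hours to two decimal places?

3.74 hours

Layer count = ceil(69.3 / 0.1) = 693.
Base layers = 3 × (77.1 + 9.75) = 260.55 s.
Remaining layers: 690 × (9.41 + 9.75) → 13220.4 s.
Sum: 260.55 + 13220.4 = 13480.95 s → 3.74 hours.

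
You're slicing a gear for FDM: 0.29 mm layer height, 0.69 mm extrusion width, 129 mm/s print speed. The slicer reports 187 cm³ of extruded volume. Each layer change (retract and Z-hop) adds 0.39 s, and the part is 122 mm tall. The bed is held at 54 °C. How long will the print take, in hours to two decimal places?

2.06 hours

Bead cross-section: 0.29 × 0.69 → 0.2001 mm².
Path length: 187000 mm³ / 0.2001 mm² → 934532.7 mm.
Print-move time: 934532.7 / 129 → 7244.4 s.
Layers = ⌈122/0.29⌉ = 421.
Z-hop total: 421 × 0.39 → 164.19 s.
Altogether 7244.4 + 164.19 = 7408.59 s, i.e. 2.06 hours.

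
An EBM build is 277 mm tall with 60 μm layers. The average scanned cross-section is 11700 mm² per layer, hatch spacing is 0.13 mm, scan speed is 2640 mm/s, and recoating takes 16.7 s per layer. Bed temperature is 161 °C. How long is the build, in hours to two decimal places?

65.14 hours

Number of layers: 277 / 0.06 → 4617 (rounded up).
Per-layer scan distance = 11700 / 0.13, so 90000 mm.
Per-layer scan time = 90000 / 2640, so 34.0909 s.
Layer cycle = 34.0909 + 16.7 = 50.7909 s.
Total: 4617 × 50.7909 s = 234501.5853 s → 65.14 hours.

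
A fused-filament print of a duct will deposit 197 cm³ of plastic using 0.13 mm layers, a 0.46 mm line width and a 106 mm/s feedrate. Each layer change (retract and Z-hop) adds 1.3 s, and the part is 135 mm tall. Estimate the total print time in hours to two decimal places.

9.01 hours

Line area: 0.13 × 0.46 → 0.0598 mm².
Path length: 197000 mm³ / 0.0598 mm² → 3294314.4 mm.
Time extruding: 3294314.4 / 106 → 31078.4 s.
Number of layers: 135 / 0.13 → 1039 (rounded up).
Layer-change overhead = 1039 × 1.3, so 1350.7 s.
Altogether 31078.4 + 1350.7 = 32429.1 s, i.e. 9.01 hours.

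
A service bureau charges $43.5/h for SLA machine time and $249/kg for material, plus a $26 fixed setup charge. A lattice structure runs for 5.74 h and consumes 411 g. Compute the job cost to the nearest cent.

Time charge: 43.5 × 5.74 → $249.69.
Material charge = 249 × 411/1000 = $102.339.
Total = 249.69 + 102.339 + 26 = 378.029 ≈ $378.03.

$378.03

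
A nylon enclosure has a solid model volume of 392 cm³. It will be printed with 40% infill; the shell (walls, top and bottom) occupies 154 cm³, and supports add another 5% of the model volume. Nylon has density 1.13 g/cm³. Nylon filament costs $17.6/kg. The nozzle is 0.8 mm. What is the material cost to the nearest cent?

Infill region = 392 − 154, so 238 cm³.
Infill volume = 0.40 × 238, so 95.2 cm³.
Support = 0.05 × 392 = 19.6 cm³.
Deposited volume: 154 + 95.2 + 19.6 → 268.8 cm³.
Mass: 268.8 × 1.13 → 303.744 g.
At $17.6/kg: 303.744/1000 × 17.6 = $5.35.

$5.35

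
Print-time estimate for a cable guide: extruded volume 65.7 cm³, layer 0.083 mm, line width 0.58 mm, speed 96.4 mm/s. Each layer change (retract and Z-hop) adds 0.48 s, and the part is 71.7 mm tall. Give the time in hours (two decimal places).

4.05 hours

Line area = 0.083 × 0.58, so 0.04814 mm².
Toolpath length = 65.7 cm³ / 0.04814 mm² = 65700 / 0.04814 = 1364769.4 mm.
Extrusion time = 1364769.4 / 96.4 = 14157.4 s.
Number of layers: 71.7 / 0.083 → 864 (rounded up).
Z-hop total: 864 × 0.48 → 414.72 s.
Altogether 14157.4 + 414.72 = 14572.12 s, i.e. 4.05 hours.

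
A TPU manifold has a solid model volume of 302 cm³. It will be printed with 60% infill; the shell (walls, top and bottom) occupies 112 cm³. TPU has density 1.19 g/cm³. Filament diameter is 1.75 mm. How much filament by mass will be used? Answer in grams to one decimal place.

268.9 g

Infill region = 302 − 112 = 190 cm³.
Deposited infill: 0.60 × 190 → 114 cm³.
Total extruded: 112 + 114 → 226 cm³.
Mass = 226 × 1.19 = 268.94 g.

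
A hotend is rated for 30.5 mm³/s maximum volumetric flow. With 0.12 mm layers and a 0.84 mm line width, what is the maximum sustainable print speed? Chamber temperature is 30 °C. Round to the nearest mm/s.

303 mm/s

Bead cross-section = 0.12 × 0.84, so 0.1008 mm².
Max speed = 30.5 / 0.1008 = 302.58 ≈ 303 mm/s.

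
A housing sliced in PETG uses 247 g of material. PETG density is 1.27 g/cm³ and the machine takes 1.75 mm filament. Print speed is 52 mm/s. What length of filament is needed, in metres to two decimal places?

80.86 m

Extruded volume: 247/1.27 = 194.4882 cm³ (194488.2 mm³).
A = π r² = π × 0.875² = 2.4053 mm².
Length = 194488.2 / 2.4053 = 80858.19 mm = 80.86 m.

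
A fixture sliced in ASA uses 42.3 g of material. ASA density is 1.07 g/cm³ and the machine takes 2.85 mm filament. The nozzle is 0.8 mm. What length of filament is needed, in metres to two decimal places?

Volume = 42.3 g / 1.07 g·cm⁻³ = 39.5327 cm³ = 39532.7 mm³.
Filament cross-section = π × (2.85/2)² = 6.3794 mm².
Length = 39532.7 / 6.3794 = 6196.93 mm = 6.20 m.

6.20 m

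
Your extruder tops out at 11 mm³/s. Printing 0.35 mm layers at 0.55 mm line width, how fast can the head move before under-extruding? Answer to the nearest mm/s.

57 mm/s

Bead cross-section: 0.35 × 0.55 → 0.1925 mm².
Max speed = 11 / 0.1925 = 57.14 ≈ 57 mm/s.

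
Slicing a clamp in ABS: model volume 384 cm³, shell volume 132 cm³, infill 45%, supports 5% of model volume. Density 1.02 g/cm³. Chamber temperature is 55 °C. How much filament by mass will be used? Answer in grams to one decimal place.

Interior volume: 384 − 132 → 252 cm³.
Infill volume = 0.45 × 252 = 113.4 cm³.
Support = 0.05 × 384 = 19.2 cm³.
Deposited volume: 132 + 113.4 + 19.2 → 264.6 cm³.
Mass = 264.6 × 1.02 = 269.892 g.

269.9 g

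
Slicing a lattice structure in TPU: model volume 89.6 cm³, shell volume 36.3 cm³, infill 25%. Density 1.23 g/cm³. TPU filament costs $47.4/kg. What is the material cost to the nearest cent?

$2.89

Infill region: 89.6 − 36.3 → 53.3 cm³.
Infill deposited: 0.25 × 53.3 → 13.325 cm³.
Total extruded: 36.3 + 13.325 → 49.625 cm³.
Mass: 49.625 × 1.23 → 61.03875 g.
At $47.4/kg: 61.03875/1000 × 47.4 = $2.89.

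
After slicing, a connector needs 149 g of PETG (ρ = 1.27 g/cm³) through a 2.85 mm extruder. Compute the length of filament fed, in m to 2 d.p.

18.39 m

Volume = 149 g / 1.27 g·cm⁻³ = 117.3228 cm³ = 117322.8 mm³.
Cross-section of 2.85 mm filament: π·(2.85/2)² = 6.3794 mm².
L = V/A = 117322.8/6.3794 = 18390.88 mm → 18.39 m.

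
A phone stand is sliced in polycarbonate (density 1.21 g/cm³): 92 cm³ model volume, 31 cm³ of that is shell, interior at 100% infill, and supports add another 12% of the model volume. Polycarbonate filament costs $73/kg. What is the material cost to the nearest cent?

$9.10

Infill region: 92 − 31 → 61 cm³.
Deposited infill = 1.00 × 61, so 61 cm³.
Support: 0.12 × 92 → 11.04 cm³.
Deposited volume = 31 + 61 + 11.04, so 103.04 cm³.
Mass = 103.04 × 1.21, so 124.6784 g.
At $73/kg: 124.6784/1000 × 73 = $9.10.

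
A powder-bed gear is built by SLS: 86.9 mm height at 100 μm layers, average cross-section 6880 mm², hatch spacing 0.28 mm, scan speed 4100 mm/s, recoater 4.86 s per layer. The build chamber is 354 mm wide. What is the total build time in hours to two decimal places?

Layer count = ceil(86.9 / 0.1) = 869.
Hatch length per layer = 6880 / 0.28, so 24571.4 mm.
Scan time per layer: 24571.4 / 4100 → 5.993 s.
Time per layer = 5.993 + 4.86, so 10.853 s.
Build time = 869 × 10.853 = 9431.257 s = 2.62 hours.

2.62 hours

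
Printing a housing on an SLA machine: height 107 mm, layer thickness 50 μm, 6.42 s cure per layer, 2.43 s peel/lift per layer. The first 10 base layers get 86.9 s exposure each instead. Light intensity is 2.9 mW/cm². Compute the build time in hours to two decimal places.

5.48 hours

Layer count = ceil(107 / 0.05) = 2140.
Burn-in layers = 10 × (86.9 + 2.43), so 893.3 s.
Regular layers = 2130 × (6.42 + 2.43), so 18850.5 s.
Sum: 893.3 + 18850.5 = 19743.8 s → 5.48 hours.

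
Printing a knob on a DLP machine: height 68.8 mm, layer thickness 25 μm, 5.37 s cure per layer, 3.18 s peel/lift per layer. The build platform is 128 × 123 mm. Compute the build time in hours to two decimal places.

Layer count = ceil(68.8 / 0.025) = 2752.
Each layer takes = 5.37 + 3.18, so 8.55 s.
Total = 2752 × 8.55 = 23529.6 s = 6.54 hours.

6.54 hours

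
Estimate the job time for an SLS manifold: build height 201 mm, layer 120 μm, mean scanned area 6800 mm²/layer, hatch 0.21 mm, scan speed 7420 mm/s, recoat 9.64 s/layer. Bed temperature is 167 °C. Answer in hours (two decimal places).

Layers = ⌈201/0.12⌉ = 1675.
Hatch length per layer: 6800 / 0.21 → 32381 mm.
Scan time per layer = 32381 / 7420 = 4.364 s.
Per-layer time: 4.364 + 9.64 → 14.004 s.
1675 layers × 14.004 s/layer = 23456.7 s, i.e. 6.52 hours.

6.52 hours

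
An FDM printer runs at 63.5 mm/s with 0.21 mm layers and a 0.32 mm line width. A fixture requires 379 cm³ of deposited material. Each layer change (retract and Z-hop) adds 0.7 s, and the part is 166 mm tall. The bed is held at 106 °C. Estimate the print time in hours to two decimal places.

Bead cross-section: 0.21 × 0.32 → 0.0672 mm².
Path length: 379000 mm³ / 0.0672 mm² → 5639881 mm.
Extrusion time = 5639881 / 63.5, so 88817 s.
Number of layers: 166 / 0.21 → 791 (rounded up).
Non-print overhead: 791 × 0.7 → 553.7 s.
Total = 88817 + 553.7 = 89370.7 s = 24.83 hours.

24.83 hours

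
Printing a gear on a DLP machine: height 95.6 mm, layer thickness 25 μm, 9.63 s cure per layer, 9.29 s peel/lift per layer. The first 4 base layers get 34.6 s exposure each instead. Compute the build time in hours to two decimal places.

20.12 hours

Layer count = ceil(95.6 / 0.025) = 3824.
Base layers: 4 × (34.6 + 9.29) → 175.56 s.
Regular layers: 3820 × (9.63 + 9.29) → 72274.4 s.
Total = 175.56 + 72274.4 = 72449.96 s = 20.12 hours.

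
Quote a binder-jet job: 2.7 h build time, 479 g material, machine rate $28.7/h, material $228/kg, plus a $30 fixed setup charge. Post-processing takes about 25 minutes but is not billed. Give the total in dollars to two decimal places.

Time charge = 28.7 × 2.7, so $77.49.
Feedstock cost: 228 × 479/1000 → $109.212.
Adding setup: 77.49 + 109.212 + 30 → 216.702 ≈ $216.70.

$216.70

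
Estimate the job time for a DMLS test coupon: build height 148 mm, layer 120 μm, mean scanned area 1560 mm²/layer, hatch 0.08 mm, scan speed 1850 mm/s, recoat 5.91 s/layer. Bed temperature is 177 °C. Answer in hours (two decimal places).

Layer count = ceil(148 / 0.12) = 1234.
Scan path per layer = 1560 / 0.08, so 19500 mm.
Scan time per layer = 19500 / 1850, so 10.5405 s.
Layer cycle = 10.5405 + 5.91 = 16.4505 s.
1234 layers × 16.4505 s/layer = 20299.917 s, i.e. 5.64 hours.

5.64 hours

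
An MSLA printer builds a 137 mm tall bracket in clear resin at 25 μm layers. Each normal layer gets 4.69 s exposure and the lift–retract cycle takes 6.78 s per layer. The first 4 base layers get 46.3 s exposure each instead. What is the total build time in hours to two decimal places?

17.51 hours

Number of layers: 137 / 0.025 → 5480 (rounded up).
Burn-in layers = 4 × (46.3 + 6.78) = 212.32 s.
Regular layers: 5476 × (4.69 + 6.78) → 62809.72 s.
Total = 212.32 + 62809.72 = 63022.04 s = 17.51 hours.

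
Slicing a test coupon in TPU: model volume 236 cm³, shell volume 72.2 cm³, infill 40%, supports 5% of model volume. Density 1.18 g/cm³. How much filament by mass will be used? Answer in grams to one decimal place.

176.4 g

Infill region = 236 − 72.2, so 163.8 cm³.
Infill deposited = 0.40 × 163.8 = 65.52 cm³.
Support = 0.05 × 236 = 11.8 cm³.
Total printed volume: 72.2 + 65.52 + 11.8 → 149.52 cm³.
Mass = 149.52 × 1.18, so 176.4336 g.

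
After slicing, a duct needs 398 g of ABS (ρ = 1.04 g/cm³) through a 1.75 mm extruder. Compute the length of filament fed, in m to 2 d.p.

Extruded volume: 398/1.04 = 382.6923 cm³ (382692.3 mm³).
Cross-section of 1.75 mm filament: π·(1.75/2)² = 2.4053 mm².
Length = 382692.3 / 2.4053 = 159103.77 mm = 159.10 m.

159.10 m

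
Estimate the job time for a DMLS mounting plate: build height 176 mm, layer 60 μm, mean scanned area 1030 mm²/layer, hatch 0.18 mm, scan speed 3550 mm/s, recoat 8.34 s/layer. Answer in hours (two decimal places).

8.11 hours

Layer count = ceil(176 / 0.06) = 2934.
Scan path per layer = 1030 / 0.18 = 5722.2 mm.
Per-layer scan time = 5722.2 / 3550, so 1.6119 s.
Layer cycle: 1.6119 + 8.34 → 9.9519 s.
Total: 2934 × 9.9519 s = 29198.8746 s → 8.11 hours.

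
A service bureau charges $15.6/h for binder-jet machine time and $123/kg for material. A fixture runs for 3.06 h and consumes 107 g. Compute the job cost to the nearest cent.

Machine cost = 15.6 × 3.06 = $47.736.
Material cost = 123 × 107/1000 = $13.161.
Job cost: 47.736 + 13.161 = 60.897 ≈ $60.90.

$60.90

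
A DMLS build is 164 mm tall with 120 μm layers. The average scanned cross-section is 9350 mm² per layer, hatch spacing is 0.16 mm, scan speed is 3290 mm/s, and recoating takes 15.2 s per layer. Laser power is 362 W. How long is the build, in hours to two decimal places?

12.52 hours

Layers = ⌈164/0.12⌉ = 1367.
Per-layer scan distance: 9350 / 0.16 → 58437.5 mm.
Scan time per layer = 58437.5 / 3290 = 17.7622 s.
Per-layer time = 17.7622 + 15.2 = 32.9622 s.
1367 layers × 32.9622 s/layer = 45059.3274 s, i.e. 12.52 hours.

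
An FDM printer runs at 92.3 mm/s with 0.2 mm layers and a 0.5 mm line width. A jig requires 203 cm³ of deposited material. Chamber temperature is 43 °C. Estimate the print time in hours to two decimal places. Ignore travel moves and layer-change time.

6.11 hours

Extrusion cross-section = 0.2 × 0.5 = 0.1 mm².
Path length: 203000 mm³ / 0.1 mm² → 2030000 mm.
Extrusion time: 2030000 / 92.3 → 21993.5 s.
That's 21993.5 s → 6.11 hours.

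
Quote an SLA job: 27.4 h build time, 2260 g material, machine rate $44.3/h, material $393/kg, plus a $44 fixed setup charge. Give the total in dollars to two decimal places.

$2146.00

Machine-time cost = 44.3 × 27.4, so $1213.82.
Feedstock cost = 393 × 2260/1000, so $888.18.
Adding setup: 1213.82 + 888.18 + 44 → $2146.00.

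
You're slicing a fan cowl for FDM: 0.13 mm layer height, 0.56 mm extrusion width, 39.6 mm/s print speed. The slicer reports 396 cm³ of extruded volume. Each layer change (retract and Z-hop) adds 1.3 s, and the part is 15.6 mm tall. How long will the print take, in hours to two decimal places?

Bead cross-section = 0.13 × 0.56 = 0.0728 mm².
Toolpath length = 396 cm³ / 0.0728 mm² = 396000 / 0.0728 = 5439560.4 mm.
Time extruding = 5439560.4 / 39.6 = 137362.6 s.
Layer count = ceil(15.6 / 0.13) = 120.
Z-hop total: 120 × 1.3 → 156 s.
Altogether 137362.6 + 156 = 137518.6 s, i.e. 38.20 hours.

38.20 hours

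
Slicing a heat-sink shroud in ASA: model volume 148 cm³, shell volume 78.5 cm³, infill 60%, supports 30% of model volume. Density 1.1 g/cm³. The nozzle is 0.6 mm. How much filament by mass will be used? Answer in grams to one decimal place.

181.1 g

Volume inside the shell: 148 − 78.5 → 69.5 cm³.
Infill deposited = 0.60 × 69.5, so 41.7 cm³.
Support = 0.30 × 148, so 44.4 cm³.
Total printed volume = 78.5 + 41.7 + 44.4 = 164.6 cm³.
Mass = 164.6 × 1.1, so 181.06 g.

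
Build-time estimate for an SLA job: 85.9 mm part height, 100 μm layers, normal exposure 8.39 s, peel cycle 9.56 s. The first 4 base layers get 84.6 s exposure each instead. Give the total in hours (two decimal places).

Number of layers: 85.9 / 0.1 → 859 (rounded up).
Base layers: 4 × (84.6 + 9.56) → 376.64 s.
Remaining layers: 855 × (8.39 + 9.56) → 15347.25 s.
Total = 376.64 + 15347.25 = 15723.89 s = 4.37 hours.

4.37 hours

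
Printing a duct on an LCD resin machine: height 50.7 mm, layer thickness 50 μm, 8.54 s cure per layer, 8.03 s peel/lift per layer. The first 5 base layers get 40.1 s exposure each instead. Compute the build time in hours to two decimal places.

4.71 hours

Number of layers: 50.7 / 0.05 → 1014 (rounded up).
Base layers = 5 × (40.1 + 8.03) = 240.65 s.
Remaining layers: 1009 × (8.54 + 8.03) → 16719.13 s.
Sum: 240.65 + 16719.13 = 16959.78 s → 4.71 hours.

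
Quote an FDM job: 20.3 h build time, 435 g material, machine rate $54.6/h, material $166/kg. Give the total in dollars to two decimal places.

$1180.59

Machine-time cost: 54.6 × 20.3 → $1108.38.
Feedstock cost: 166 × 435/1000 → $72.21.
Job cost: 1108.38 + 72.21 = $1180.59.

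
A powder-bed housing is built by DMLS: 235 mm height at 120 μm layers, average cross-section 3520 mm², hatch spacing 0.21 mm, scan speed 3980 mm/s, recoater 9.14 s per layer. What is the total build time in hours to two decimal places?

7.27 hours

Number of layers: 235 / 0.12 → 1959 (rounded up).
Scan path per layer = 3520 / 0.21 = 16761.9 mm.
Scan time per layer: 16761.9 / 3980 → 4.2115 s.
Per-layer time = 4.2115 + 9.14, so 13.3515 s.
Total: 1959 × 13.3515 s = 26155.5885 s → 7.27 hours.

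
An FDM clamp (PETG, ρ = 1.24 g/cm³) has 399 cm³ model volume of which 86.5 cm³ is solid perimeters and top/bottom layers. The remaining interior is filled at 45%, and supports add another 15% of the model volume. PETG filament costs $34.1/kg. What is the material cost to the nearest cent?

$12.13

Infill region: 399 − 86.5 → 312.5 cm³.
Infill volume = 0.45 × 312.5 = 140.625 cm³.
Support = 0.15 × 399 = 59.85 cm³.
Total printed volume: 86.5 + 140.625 + 59.85 → 286.975 cm³.
Mass = 286.975 × 1.24 = 355.849 g.
At $34.1/kg: 355.849/1000 × 34.1 = $12.13.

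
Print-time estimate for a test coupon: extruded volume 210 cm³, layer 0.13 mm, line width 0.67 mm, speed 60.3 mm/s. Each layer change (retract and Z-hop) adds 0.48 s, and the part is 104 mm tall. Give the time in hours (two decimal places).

Extrusion cross-section = 0.13 × 0.67 = 0.0871 mm².
Path length: 210000 mm³ / 0.0871 mm² → 2411021.8 mm.
Time extruding = 2411021.8 / 60.3, so 39983.8 s.
Number of layers: 104 / 0.13 → 800 (rounded up).
Z-hop total = 800 × 0.48 = 384 s.
Total = 39983.8 + 384 = 40367.8 s = 11.21 hours.

11.21 hours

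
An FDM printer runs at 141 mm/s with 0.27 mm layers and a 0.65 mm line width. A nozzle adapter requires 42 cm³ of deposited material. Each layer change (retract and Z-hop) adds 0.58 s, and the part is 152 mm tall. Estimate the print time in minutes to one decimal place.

Line area: 0.27 × 0.65 → 0.1755 mm².
Path length: 42000 mm³ / 0.1755 mm² → 239316.2 mm.
Print-move time = 239316.2 / 141 = 1697.3 s.
Layer count = ceil(152 / 0.27) = 563.
Z-hop total = 563 × 0.58 = 326.54 s.
Altogether 1697.3 + 326.54 = 2023.84 s, i.e. 33.7 minutes.

33.7 minutes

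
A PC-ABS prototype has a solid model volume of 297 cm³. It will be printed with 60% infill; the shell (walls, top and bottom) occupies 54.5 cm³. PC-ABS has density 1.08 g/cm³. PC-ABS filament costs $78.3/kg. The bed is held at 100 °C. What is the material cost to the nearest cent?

Infill region = 297 − 54.5 = 242.5 cm³.
Deposited infill = 0.60 × 242.5, so 145.5 cm³.
Total extruded = 54.5 + 145.5, so 200 cm³.
Mass: 200 × 1.08 → 216 g.
At $78.3/kg: 216/1000 × 78.3 = $16.91.

$16.91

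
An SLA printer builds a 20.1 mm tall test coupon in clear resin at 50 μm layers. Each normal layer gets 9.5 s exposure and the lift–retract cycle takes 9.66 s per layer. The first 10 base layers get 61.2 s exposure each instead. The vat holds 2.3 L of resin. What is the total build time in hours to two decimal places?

Layer count = ceil(20.1 / 0.05) = 402.
Base layers = 10 × (61.2 + 9.66), so 708.6 s.
Remaining layers = 392 × (9.5 + 9.66) = 7510.72 s.
Sum: 708.6 + 7510.72 = 8219.32 s → 2.28 hours.

2.28 hours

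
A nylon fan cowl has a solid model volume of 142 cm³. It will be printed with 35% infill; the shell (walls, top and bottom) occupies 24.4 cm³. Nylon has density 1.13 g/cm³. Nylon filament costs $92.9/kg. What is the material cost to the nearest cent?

Interior volume: 142 − 24.4 → 117.6 cm³.
Infill volume = 0.35 × 117.6 = 41.16 cm³.
Deposited volume = 24.4 + 41.16, so 65.56 cm³.
Mass = 65.56 × 1.13, so 74.0828 g.
Cost = 74.0828 g / 1000 × $92.9/kg = $6.88.

$6.88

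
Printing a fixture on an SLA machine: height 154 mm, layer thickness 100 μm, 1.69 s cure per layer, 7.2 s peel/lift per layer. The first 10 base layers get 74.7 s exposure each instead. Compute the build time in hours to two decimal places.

4.01 hours

Layer count = ceil(154 / 0.1) = 1540.
Bottom layers = 10 × (74.7 + 7.2), so 819 s.
Remaining layers = 1530 × (1.69 + 7.2) = 13601.7 s.
Total = 819 + 13601.7 = 14420.7 s = 4.01 hours.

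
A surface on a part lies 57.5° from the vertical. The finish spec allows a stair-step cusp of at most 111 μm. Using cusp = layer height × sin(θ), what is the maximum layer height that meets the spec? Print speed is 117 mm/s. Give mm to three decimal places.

sin(57.5°) = 0.8434; t_max = 0.111/0.8434 = 0.132 mm.

0.132 mm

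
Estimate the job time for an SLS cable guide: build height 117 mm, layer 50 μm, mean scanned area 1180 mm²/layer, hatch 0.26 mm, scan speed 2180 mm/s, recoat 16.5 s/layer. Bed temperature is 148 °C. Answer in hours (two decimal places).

12.08 hours

Number of layers: 117 / 0.05 → 2340 (rounded up).
Hatch length per layer = 1180 / 0.26 = 4538.5 mm.
Laser time per layer = 4538.5 / 2180 = 2.0819 s.
Layer cycle = 2.0819 + 16.5, so 18.5819 s.
Total: 2340 × 18.5819 s = 43481.646 s → 12.08 hours.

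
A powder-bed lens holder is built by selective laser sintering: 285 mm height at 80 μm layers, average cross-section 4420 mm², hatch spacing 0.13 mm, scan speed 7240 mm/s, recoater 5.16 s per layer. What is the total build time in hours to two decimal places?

9.75 hours

Number of layers: 285 / 0.08 → 3563 (rounded up).
Scan path per layer = 4420 / 0.13 = 34000 mm.
Laser time per layer = 34000 / 7240, so 4.6961 s.
Layer cycle = 4.6961 + 5.16 = 9.8561 s.
Build time = 3563 × 9.8561 = 35117.2843 s = 9.75 hours.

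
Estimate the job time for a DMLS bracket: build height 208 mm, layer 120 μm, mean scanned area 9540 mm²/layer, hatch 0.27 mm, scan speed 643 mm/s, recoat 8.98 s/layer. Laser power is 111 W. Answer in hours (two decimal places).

30.79 hours

Layers = ⌈208/0.12⌉ = 1734.
Per-layer scan distance: 9540 / 0.27 → 35333.3 mm.
Per-layer scan time = 35333.3 / 643, so 54.9507 s.
Time per layer: 54.9507 + 8.98 → 63.9307 s.
Build time = 1734 × 63.9307 = 110855.8338 s = 30.79 hours.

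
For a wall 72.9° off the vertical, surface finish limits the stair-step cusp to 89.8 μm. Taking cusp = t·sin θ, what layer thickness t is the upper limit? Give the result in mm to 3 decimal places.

Layer height = cusp / sin(72.9°) = 0.0898 / 0.9558 = 0.094 mm.

0.094 mm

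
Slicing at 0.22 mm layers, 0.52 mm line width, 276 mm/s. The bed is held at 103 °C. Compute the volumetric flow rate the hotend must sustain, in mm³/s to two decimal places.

A = 0.22 × 0.52 = 0.1144 mm².
Volumetric flow = 276 × 0.1144 = 31.57 mm³/s.

31.57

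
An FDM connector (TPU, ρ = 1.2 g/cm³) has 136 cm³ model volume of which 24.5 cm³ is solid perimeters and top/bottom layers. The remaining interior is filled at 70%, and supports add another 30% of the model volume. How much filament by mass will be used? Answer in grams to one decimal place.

Interior volume: 136 − 24.5 → 111.5 cm³.
Deposited infill: 0.70 × 111.5 → 78.05 cm³.
Support = 0.30 × 136, so 40.8 cm³.
Total extruded = 24.5 + 78.05 + 40.8 = 143.35 cm³.
Mass = 143.35 × 1.2 = 172.02 g.

172.0 g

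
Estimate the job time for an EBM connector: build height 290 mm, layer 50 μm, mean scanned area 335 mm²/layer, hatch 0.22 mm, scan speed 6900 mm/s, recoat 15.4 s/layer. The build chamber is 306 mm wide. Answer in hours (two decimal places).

25.17 hours

Layers = ⌈290/0.05⌉ = 5800.
Scan path per layer = 335 / 0.22, so 1522.7 mm.
Beam time per layer = 1522.7 / 6900 = 0.2207 s.
Per-layer time: 0.2207 + 15.4 → 15.6207 s.
Build time = 5800 × 15.6207 = 90600.06 s = 25.17 hours.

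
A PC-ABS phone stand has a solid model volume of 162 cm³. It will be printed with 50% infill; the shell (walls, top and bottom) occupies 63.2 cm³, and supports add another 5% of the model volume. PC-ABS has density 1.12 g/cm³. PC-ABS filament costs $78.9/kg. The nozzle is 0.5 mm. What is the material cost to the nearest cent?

$10.67

Volume inside the shell = 162 − 63.2 = 98.8 cm³.
Infill volume = 0.50 × 98.8, so 49.4 cm³.
Support = 0.05 × 162 = 8.1 cm³.
Deposited volume = 63.2 + 49.4 + 8.1 = 120.7 cm³.
Mass: 120.7 × 1.12 → 135.184 g.
At $78.9/kg: 135.184/1000 × 78.9 = $10.67.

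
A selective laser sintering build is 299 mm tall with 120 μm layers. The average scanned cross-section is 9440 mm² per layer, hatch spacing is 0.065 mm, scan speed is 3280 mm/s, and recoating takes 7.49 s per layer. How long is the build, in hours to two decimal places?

Layers = ⌈299/0.12⌉ = 2492.
Per-layer scan distance = 9440 / 0.065 = 145230.8 mm.
Scan time per layer = 145230.8 / 3280, so 44.2777 s.
Per-layer time = 44.2777 + 7.49 = 51.7677 s.
2492 layers × 51.7677 s/layer = 129005.1084 s, i.e. 35.83 hours.

35.83 hours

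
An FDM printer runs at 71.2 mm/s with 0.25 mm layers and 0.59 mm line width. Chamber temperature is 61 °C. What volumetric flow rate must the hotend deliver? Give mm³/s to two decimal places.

Bead cross-section: 0.25 × 0.59 → 0.1475 mm².
Volumetric flow = 71.2 × 0.1475 = 10.50 mm³/s.

10.50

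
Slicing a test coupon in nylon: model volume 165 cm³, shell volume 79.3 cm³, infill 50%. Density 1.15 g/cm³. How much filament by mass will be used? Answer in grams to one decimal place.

Infill region = 165 − 79.3 = 85.7 cm³.
Infill volume: 0.50 × 85.7 → 42.85 cm³.
Deposited volume: 79.3 + 42.85 → 122.15 cm³.
Mass: 122.15 × 1.15 → 140.4725 g.

140.5 g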